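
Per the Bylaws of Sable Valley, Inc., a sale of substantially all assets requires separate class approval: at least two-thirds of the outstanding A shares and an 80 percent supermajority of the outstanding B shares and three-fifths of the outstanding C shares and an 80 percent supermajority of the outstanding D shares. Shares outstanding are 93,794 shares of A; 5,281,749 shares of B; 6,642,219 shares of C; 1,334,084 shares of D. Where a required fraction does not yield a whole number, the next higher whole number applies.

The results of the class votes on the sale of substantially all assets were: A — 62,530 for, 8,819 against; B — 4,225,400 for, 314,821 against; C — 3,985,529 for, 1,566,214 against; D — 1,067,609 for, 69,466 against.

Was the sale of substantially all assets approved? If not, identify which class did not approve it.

Approved — every class gave the required vote.

A: 2/3 of 93794 = 62529.33, rounded up to 62530; 62,530 required, 62,530 in favor — approved.
B: 4/5 of 5281749 = 4225399.20, rounded up to 4225400; 4,225,400 required, 4,225,400 in favor — approved.
C: 3/5 of 6642219 = 3985331.40, rounded up to 3985332; 3,985,332 required, 3,985,529 in favor — approved.
D: 4/5 of 1334084 = 1067267.20, rounded up to 1067268; 1,067,268 required, 1,067,609 in favor — approved.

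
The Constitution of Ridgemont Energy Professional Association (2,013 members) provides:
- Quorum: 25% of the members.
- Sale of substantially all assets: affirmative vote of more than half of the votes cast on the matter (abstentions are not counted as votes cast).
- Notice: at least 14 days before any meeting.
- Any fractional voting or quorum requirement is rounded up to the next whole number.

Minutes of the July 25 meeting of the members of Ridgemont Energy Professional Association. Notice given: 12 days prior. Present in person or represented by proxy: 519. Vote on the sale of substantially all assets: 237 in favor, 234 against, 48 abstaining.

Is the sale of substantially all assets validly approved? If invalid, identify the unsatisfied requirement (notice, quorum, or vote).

Notice: 12 days given; 14 required. Not satisfied.
Quorum: 25% of 2,013 = 503.25, rounded up to 504; 519 present. Satisfied.
Vote: requires a majority of the votes cast (519 − 48 abstaining = 471); a majority of 471 is 236, so 236 needed; 237 in favor. Satisfied.

Invalid — notice requirement not satisfied.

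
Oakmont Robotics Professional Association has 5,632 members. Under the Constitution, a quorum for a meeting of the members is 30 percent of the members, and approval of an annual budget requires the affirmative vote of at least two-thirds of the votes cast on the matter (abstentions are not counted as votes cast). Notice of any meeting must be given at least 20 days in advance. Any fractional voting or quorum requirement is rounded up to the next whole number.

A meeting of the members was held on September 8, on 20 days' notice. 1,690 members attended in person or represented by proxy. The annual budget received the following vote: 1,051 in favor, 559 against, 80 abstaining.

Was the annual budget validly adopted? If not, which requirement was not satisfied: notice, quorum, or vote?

Invalid — vote requirement not satisfied.

Notice: 20 days given; 20 required. Satisfied.
Quorum: 30% of 5,632 = 1,689.60, rounded up to 1,690; 1,690 present. Satisfied.
Vote: requires two-thirds of the votes cast (1,690 − 80 abstaining = 1,610); 2/3 of 1610 = 1073.33, rounded up to 1074, so 1,074 needed; 1,051 in favor. Not satisfied.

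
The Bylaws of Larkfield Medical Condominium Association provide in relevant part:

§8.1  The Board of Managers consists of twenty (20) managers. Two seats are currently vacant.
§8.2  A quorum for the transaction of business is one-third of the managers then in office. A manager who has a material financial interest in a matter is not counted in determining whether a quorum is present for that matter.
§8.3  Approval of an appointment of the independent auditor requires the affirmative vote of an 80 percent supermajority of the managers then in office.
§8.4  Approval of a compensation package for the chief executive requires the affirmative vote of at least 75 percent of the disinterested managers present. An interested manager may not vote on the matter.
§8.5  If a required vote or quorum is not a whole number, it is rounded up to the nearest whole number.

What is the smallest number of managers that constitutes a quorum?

6

1/3 of 18 = 6.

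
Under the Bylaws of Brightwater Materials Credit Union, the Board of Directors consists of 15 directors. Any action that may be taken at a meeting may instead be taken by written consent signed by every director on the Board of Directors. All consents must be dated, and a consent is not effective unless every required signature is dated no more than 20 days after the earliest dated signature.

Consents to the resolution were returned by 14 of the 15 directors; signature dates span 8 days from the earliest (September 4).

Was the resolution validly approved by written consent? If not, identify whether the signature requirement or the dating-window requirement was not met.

Signatures required: all of 15 — unanimous means all 15, so 15 needed; 14 signed. Insufficient.
Dating window: the latest signature is 8 days after the earliest; the limit is 20 days. Within the window.

Not effective — insufficient signatures.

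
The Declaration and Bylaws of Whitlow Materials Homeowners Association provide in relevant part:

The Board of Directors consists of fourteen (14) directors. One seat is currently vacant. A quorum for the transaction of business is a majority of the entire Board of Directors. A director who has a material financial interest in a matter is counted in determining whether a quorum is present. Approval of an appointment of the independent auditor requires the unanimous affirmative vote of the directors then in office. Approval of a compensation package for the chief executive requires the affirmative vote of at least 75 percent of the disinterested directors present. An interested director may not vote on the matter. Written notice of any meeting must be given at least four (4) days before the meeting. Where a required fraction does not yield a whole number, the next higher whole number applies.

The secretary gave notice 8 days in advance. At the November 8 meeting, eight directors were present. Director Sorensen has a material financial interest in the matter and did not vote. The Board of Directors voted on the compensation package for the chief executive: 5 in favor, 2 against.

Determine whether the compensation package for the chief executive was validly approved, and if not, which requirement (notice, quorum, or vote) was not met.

Notice: 8 days given; 4 required (8 ≥ 4). Satisfied.
Quorum: 8 present (interested directors count toward quorum); quorum is 8. Satisfied.
Vote: the compensation package for the chief executive requires three-fourths of the disinterested directors present (8 − 1 = 7). 3/4 of 7 = 5.25, rounded up to 6, so 6 affirmative votes are needed; 5 voted in favor. Not satisfied.

Invalid — vote requirement not satisfied.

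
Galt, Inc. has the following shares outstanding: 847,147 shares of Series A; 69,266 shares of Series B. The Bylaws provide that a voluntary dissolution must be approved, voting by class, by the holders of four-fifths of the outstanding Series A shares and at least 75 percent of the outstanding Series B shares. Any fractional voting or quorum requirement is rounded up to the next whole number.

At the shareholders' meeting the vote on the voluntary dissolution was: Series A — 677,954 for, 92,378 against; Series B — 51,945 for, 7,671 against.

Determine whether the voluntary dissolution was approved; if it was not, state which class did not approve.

Not approved — the Series B shares did not give the required vote.

Series A: 4/5 of 847147 = 677717.60, rounded up to 677718; 677,718 required, 677,954 in favor — approved.
Series B: 3/4 of 69266 = 51949.50, rounded up to 51950; 51,950 required, 51,945 in favor — not approved.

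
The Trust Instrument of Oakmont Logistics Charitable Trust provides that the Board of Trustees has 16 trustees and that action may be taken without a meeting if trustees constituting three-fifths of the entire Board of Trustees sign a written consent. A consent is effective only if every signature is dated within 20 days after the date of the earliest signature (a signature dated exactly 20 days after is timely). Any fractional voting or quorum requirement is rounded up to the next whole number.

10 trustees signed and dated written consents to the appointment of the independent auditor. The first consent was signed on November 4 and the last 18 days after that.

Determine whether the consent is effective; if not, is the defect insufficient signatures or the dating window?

Signatures required: three-fifths of 16 — 3/5 of 16 = 9.60, rounded up to 10, so 10 needed; 10 signed. Sufficient.
Dating window: the latest signature is 18 days after the earliest; the limit is 20 days. Within the window.

Effective — both the signature and dating-window requirements are satisfied.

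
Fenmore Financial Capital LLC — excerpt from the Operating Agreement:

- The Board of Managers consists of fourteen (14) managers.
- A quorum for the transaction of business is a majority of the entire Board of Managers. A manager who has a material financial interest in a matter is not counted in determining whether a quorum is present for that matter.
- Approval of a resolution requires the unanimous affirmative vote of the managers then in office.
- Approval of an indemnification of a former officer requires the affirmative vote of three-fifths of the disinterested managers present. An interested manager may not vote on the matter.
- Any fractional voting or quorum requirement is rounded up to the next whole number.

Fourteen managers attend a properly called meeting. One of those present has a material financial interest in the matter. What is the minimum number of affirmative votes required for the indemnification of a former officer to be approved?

The indemnification of a former officer requires three-fifths of the disinterested managers present (14 − 1 = 13).
3/5 of 13 = 7.80, rounded up to 8.

8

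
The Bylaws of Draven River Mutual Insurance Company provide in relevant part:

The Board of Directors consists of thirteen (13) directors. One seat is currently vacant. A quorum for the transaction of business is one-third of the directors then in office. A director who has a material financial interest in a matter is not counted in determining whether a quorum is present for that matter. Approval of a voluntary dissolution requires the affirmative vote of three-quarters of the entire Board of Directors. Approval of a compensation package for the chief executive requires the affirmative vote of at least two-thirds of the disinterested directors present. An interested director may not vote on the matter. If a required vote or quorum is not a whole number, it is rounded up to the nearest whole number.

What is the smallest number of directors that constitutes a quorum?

1/3 of 12 = 4.

4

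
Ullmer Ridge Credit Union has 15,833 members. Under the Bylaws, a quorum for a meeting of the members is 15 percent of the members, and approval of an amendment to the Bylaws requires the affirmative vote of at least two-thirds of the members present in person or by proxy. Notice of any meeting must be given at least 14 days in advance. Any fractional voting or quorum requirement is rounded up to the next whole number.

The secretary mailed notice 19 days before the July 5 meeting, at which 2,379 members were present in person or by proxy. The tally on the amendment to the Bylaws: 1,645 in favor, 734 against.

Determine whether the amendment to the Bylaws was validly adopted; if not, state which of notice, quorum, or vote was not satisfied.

Valid — all requirements satisfied.

Notice: 19 days given; 14 required. Satisfied.
Quorum: 15% of 15,833 = 2,374.95, rounded up to 2,375; 2,379 present. Satisfied.
Vote: requires two-thirds of those present (2,379); 2/3 of 2379 = 1586, so 1,586 needed; 1,645 in favor. Satisfied.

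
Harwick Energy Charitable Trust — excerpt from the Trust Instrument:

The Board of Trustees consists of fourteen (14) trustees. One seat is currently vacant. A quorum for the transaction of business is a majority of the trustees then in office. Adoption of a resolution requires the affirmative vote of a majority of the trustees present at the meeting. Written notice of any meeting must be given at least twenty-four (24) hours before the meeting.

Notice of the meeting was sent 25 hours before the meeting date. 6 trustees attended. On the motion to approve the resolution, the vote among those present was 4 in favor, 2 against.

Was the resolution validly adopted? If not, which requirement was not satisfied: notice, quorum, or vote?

Invalid — quorum requirement not satisfied.

Notice: 25 hours given; 24 required (25 ≥ 24). Satisfied.
Quorum: 6 present; quorum is 7. Not satisfied.
Vote: the resolution requires a majority of the trustees present (6). A majority of 6 is 4, so 4 affirmative votes are needed; 4 voted in favor. Satisfied. (Moot — without a quorum no business can be validly transacted.)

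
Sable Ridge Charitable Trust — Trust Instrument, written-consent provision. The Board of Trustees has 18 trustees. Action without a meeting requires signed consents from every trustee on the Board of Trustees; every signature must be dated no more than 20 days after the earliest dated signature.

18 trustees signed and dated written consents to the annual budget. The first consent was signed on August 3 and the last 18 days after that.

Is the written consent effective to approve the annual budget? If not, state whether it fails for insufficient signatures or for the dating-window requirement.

Effective — both the signature and dating-window requirements are satisfied.

Signatures required: all of 18 — unanimous means all 18, so 18 needed; 18 signed. Sufficient.
Dating window: the latest signature is 18 days after the earliest; the limit is 20 days. Within the window.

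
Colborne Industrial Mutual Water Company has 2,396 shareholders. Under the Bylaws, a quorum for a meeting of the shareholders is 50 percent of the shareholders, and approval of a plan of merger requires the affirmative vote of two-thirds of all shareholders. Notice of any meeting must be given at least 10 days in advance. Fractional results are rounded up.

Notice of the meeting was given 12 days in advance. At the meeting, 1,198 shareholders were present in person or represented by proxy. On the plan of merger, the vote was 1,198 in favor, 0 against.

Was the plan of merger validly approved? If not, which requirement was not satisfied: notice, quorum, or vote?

Notice: 12 days given; 10 required. Satisfied.
Quorum: 50% of 2,396 = 1,198; 1,198 present. Satisfied.
Vote: requires two-thirds of all shareholders (2,396); 2/3 of 2396 = 1597.33, rounded up to 1598, so 1,598 needed; 1,198 in favor. Not satisfied.

Invalid — vote requirement not satisfied.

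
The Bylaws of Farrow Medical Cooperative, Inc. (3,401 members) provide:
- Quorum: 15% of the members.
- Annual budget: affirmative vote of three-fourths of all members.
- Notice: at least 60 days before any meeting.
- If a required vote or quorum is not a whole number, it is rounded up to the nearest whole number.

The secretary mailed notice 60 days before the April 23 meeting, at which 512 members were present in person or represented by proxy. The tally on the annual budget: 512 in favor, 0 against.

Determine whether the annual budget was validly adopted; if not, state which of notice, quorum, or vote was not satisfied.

Notice: 60 days given; 60 required. Satisfied.
Quorum: 15% of 3,401 = 510.15, rounded up to 511; 512 present. Satisfied.
Vote: requires three-fourths of all members (3,401); 3/4 of 3401 = 2550.75, rounded up to 2551, so 2,551 needed; 512 in favor. Not satisfied.

Invalid — vote requirement not satisfied.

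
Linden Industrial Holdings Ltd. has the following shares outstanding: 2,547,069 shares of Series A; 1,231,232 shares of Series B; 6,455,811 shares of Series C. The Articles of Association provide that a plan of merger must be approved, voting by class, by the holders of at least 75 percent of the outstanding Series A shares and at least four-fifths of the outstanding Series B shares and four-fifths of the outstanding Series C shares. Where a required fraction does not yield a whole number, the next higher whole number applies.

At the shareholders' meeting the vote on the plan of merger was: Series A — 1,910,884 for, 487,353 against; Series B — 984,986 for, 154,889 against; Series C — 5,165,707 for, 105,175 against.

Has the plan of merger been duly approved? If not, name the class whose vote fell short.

Approved — every class gave the required vote.

Series A: 3/4 of 2547069 = 1910301.75, rounded up to 1910302; 1,910,302 required, 1,910,884 in favor — approved.
Series B: 4/5 of 1231232 = 984985.60, rounded up to 984986; 984,986 required, 984,986 in favor — approved.
Series C: 4/5 of 6455811 = 5164648.80, rounded up to 5164649; 5,164,649 required, 5,165,707 in favor — approved.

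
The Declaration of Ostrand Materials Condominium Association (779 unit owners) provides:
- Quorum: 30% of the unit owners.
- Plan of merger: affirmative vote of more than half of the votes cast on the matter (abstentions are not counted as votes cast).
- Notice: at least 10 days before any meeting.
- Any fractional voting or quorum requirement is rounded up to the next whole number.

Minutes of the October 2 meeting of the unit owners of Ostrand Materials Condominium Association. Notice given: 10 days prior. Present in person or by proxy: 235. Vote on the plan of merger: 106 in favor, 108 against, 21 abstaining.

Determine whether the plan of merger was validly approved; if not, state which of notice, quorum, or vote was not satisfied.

Invalid — vote requirement not satisfied.

Notice: 10 days given; 10 required. Satisfied.
Quorum: 30% of 779 = 233.70, rounded up to 234; 235 present. Satisfied.
Vote: requires a majority of the votes cast (235 − 21 abstaining = 214); a majority of 214 is 108, so 108 needed; 106 in favor. Not satisfied.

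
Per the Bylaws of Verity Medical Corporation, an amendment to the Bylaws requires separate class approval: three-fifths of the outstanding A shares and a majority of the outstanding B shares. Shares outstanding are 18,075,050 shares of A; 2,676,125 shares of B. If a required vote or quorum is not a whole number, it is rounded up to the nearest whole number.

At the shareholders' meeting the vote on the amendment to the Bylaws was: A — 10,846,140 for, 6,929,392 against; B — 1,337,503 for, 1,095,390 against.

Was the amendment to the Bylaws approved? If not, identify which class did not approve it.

Not approved — the B shares did not give the required vote.

A: 3/5 of 18075050 = 10845030; 10,845,030 required, 10,846,140 in favor — approved.
B: a majority of 2676125 is 1338063; 1,338,063 required, 1,337,503 in favor — not approved.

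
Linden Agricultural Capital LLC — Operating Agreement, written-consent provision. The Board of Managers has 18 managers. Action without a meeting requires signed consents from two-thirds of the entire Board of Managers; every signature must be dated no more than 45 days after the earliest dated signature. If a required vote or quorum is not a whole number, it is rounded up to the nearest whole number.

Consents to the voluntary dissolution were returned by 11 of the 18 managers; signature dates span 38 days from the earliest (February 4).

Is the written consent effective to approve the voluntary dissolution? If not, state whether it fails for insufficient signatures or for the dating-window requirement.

Signatures required: two-thirds of 18 — 2/3 of 18 = 12, so 12 needed; 11 signed. Insufficient.
Dating window: the latest signature is 38 days after the earliest; the limit is 45 days. Within the window.

Not effective — insufficient signatures.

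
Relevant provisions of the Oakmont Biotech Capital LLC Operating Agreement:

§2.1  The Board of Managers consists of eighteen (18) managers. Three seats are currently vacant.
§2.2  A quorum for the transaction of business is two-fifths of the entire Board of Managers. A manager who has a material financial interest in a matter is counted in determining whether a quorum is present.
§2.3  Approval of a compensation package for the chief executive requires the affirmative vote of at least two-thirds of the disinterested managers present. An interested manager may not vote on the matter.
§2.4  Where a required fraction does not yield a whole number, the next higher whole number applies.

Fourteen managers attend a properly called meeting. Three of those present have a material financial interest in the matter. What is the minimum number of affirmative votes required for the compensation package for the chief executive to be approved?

The compensation package for the chief executive requires two-thirds of the disinterested managers present (14 − 3 = 11).
2/3 of 11 = 7.33, rounded up to 8.

8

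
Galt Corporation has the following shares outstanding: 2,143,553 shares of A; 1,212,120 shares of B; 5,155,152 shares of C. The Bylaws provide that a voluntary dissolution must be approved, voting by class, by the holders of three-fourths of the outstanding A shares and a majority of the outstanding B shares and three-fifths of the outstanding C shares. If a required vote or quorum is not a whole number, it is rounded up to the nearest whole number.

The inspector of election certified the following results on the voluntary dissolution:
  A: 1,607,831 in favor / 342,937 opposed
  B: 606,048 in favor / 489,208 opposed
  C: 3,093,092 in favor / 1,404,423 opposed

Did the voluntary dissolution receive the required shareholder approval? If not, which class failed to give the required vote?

Not approved — the B shares did not give the required vote.

A: 3/4 of 2143553 = 1607664.75, rounded up to 1607665; 1,607,665 required, 1,607,831 in favor — approved.
B: a majority of 1212120 is 606061; 606,061 required, 606,048 in favor — not approved.
C: 3/5 of 5155152 = 3093091.20, rounded up to 3093092; 3,093,092 required, 3,093,092 in favor — approved.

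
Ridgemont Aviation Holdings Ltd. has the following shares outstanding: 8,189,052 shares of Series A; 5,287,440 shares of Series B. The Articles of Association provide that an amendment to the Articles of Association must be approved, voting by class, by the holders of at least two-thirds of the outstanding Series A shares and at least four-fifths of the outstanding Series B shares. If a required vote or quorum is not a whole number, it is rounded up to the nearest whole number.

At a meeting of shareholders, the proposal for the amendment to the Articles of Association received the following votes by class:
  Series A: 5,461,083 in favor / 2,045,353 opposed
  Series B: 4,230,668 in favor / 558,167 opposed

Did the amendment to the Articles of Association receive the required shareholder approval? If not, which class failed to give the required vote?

Series A: 2/3 of 8189052 = 5459368; 5,459,368 required, 5,461,083 in favor — approved.
Series B: 4/5 of 5287440 = 4229952; 4,229,952 required, 4,230,668 in favor — approved.

Approved — every class gave the required vote.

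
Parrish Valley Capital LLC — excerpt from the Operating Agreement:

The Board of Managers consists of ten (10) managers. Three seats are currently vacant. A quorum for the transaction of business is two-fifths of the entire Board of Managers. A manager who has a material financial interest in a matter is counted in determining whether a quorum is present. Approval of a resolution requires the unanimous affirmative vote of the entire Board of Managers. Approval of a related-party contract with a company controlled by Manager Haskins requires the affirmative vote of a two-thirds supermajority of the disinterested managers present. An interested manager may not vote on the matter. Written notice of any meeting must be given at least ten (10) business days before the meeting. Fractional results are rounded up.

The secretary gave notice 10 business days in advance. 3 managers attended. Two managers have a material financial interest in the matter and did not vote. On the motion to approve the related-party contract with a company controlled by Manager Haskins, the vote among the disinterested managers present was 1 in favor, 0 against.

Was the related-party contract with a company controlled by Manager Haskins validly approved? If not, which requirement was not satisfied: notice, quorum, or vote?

Notice: 10 business days given; 10 required (10 ≥ 10). Satisfied.
Quorum: 3 present (interested managers count toward quorum); quorum is 4. Not satisfied.
Vote: the related-party contract with a company controlled by Manager Haskins requires two-thirds of the disinterested managers present (3 − 2 = 1). 2/3 of 1 = 0.67, rounded up to 1, so 1 affirmative vote is needed; 1 voted in favor. Satisfied. (Moot — without a quorum no business can be validly transacted.)

Invalid — quorum requirement not satisfied.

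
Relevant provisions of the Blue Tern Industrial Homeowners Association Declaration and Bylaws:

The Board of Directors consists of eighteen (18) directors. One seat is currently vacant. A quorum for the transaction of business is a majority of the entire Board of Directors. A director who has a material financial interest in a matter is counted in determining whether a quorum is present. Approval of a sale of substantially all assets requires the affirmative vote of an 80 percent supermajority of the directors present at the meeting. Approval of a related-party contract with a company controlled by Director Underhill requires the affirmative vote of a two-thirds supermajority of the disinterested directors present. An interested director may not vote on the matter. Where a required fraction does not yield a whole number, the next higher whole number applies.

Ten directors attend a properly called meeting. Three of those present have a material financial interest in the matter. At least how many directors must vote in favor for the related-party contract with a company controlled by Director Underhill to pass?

The related-party contract with a company controlled by Director Underhill requires two-thirds of the disinterested directors present (10 − 3 = 7).
2/3 of 7 = 4.67, rounded up to 5.

5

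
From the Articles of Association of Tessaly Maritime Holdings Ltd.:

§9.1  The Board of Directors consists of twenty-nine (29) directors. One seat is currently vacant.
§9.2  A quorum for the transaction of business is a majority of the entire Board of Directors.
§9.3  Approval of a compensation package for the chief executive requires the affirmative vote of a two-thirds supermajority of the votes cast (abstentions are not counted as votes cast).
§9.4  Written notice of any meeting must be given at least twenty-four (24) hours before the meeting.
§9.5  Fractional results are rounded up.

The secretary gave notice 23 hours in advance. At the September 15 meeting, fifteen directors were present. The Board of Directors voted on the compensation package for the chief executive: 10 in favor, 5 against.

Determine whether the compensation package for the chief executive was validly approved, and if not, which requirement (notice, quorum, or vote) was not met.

Invalid — notice requirement not satisfied.

Notice: 23 hours given; 24 required (23 < 24). Not satisfied.
Quorum: 15 present; quorum is 15. Satisfied.
Vote: the compensation package for the chief executive requires two-thirds of the votes cast (15). 2/3 of 15 = 10, so 10 affirmative votes are needed; 10 voted in favor. Satisfied.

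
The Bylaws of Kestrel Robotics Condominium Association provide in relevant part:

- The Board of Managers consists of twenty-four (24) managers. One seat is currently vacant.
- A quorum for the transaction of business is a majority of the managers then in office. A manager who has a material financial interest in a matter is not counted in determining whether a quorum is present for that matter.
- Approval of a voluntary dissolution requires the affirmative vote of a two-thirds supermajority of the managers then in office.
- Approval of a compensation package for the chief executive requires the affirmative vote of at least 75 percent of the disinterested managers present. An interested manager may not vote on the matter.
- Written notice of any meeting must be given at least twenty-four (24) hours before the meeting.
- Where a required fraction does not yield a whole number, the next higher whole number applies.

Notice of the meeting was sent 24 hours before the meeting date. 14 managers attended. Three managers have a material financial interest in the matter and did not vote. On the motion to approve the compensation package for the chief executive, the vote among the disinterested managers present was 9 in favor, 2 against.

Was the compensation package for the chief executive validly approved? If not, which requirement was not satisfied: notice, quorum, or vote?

Invalid — quorum requirement not satisfied.

Notice: 24 hours given; 24 required (24 ≥ 24). Satisfied.
Quorum: 14 present, but the 3 interested managers do not count, leaving 11. Quorum is 12. Not satisfied.
Vote: the compensation package for the chief executive requires three-fourths of the disinterested managers present (14 − 3 = 11). 3/4 of 11 = 8.25, rounded up to 9, so 9 affirmative votes are needed; 9 voted in favor. Satisfied. (Moot — without a quorum no business can be validly transacted.)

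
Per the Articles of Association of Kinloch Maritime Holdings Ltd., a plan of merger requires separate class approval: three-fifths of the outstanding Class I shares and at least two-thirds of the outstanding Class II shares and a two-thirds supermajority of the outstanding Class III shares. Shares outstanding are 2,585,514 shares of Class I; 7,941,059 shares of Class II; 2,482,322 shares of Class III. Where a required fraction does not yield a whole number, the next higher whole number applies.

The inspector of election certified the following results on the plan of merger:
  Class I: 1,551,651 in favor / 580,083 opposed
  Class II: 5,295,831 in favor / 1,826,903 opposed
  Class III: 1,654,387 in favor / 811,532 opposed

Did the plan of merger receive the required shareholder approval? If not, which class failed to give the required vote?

Not approved — the Class III shares did not give the required vote.

Class I: 3/5 of 2585514 = 1551308.40, rounded up to 1551309; 1,551,309 required, 1,551,651 in favor — approved.
Class II: 2/3 of 7941059 = 5294039.33, rounded up to 5294040; 5,294,040 required, 5,295,831 in favor — approved.
Class III: 2/3 of 2482322 = 1654881.33, rounded up to 1654882; 1,654,882 required, 1,654,387 in favor — not approved.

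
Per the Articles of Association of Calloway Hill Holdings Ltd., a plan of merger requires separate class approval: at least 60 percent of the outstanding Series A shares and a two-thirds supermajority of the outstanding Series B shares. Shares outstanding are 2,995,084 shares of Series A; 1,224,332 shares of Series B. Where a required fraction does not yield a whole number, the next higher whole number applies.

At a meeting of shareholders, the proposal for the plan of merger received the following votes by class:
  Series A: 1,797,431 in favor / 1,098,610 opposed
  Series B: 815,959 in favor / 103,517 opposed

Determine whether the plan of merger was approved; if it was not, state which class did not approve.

Series A: 3/5 of 2995084 = 1797050.40, rounded up to 1797051; 1,797,051 required, 1,797,431 in favor — approved.
Series B: 2/3 of 1224332 = 816221.33, rounded up to 816222; 816,222 required, 815,959 in favor — not approved.

Not approved — the Series B shares did not give the required vote.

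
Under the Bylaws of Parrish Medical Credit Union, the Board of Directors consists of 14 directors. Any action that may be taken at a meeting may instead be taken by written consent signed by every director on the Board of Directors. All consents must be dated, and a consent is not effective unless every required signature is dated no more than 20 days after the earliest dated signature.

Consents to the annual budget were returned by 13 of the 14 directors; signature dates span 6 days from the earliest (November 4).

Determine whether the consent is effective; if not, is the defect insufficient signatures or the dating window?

Signatures required: every one of 14 — unanimous means all 14, so 14 needed; 13 signed. Insufficient.
Dating window: the latest signature is 6 days after the earliest; the limit is 20 days. Within the window.

Not effective — insufficient signatures.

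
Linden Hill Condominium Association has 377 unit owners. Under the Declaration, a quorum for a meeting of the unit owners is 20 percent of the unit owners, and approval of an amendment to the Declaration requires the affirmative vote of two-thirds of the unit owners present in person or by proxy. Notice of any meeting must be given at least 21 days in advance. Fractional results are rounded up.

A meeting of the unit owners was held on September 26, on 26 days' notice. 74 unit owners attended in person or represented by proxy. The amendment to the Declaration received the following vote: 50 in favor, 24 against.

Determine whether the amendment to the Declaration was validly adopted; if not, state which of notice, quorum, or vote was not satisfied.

Notice: 26 days given; 21 required. Satisfied.
Quorum: 20% of 377 = 75.40, rounded up to 76; 74 present. Not satisfied.
Vote: requires two-thirds of those present (74); 2/3 of 74 = 49.33, rounded up to 50, so 50 needed; 50 in favor. Satisfied.

Invalid — quorum requirement not satisfied.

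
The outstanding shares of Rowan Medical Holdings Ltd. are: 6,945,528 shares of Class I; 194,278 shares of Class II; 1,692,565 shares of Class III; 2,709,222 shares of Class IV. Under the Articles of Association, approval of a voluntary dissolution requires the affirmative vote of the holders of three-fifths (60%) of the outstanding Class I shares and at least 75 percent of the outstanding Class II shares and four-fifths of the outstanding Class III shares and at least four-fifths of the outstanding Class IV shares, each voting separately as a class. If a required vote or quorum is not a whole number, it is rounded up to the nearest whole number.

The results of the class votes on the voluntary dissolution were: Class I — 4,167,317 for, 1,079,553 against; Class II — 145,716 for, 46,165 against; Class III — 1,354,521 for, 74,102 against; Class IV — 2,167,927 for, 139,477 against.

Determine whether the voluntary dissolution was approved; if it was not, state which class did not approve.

Approved — every class gave the required vote.

Class I: 3/5 of 6945528 = 4167316.80, rounded up to 4167317; 4,167,317 required, 4,167,317 in favor — approved.
Class II: 3/4 of 194278 = 145708.50, rounded up to 145709; 145,709 required, 145,716 in favor — approved.
Class III: 4/5 of 1692565 = 1354052; 1,354,052 required, 1,354,521 in favor — approved.
Class IV: 4/5 of 2709222 = 2167377.60, rounded up to 2167378; 2,167,378 required, 2,167,927 in favor — approved.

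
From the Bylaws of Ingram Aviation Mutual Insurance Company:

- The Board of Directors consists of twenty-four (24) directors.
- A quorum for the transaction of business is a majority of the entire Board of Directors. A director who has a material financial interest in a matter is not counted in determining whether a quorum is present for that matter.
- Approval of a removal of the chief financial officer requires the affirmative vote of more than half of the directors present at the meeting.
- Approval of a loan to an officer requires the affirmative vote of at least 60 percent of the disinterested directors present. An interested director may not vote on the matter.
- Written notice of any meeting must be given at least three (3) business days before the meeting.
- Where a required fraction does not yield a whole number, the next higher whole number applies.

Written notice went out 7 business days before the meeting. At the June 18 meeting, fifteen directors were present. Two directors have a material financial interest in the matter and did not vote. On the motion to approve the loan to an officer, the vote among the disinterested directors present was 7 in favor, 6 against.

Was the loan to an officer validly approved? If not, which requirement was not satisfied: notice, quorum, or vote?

Notice: 7 business days given; 3 required (7 ≥ 3). Satisfied.
Quorum: 15 present, but the 2 interested directors do not count, leaving 13. Quorum is 13. Satisfied.
Vote: the loan to an officer requires three-fifths of the disinterested directors present (15 − 2 = 13). 3/5 of 13 = 7.80, rounded up to 8, so 8 affirmative votes are needed; 7 voted in favor. Not satisfied.

Invalid — vote requirement not satisfied.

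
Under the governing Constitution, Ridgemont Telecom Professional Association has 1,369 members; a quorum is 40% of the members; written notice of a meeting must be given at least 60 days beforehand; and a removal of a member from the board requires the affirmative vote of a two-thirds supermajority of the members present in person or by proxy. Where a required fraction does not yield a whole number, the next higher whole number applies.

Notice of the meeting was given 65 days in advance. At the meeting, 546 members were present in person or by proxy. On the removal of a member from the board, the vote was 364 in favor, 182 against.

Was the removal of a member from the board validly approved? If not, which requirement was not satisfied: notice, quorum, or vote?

Notice: 65 days given; 60 required. Satisfied.
Quorum: 40% of 1,369 = 547.60, rounded up to 548; 546 present. Not satisfied.
Vote: requires two-thirds of those present (546); 2/3 of 546 = 364, so 364 needed; 364 in favor. Satisfied.

Invalid — quorum requirement not satisfied.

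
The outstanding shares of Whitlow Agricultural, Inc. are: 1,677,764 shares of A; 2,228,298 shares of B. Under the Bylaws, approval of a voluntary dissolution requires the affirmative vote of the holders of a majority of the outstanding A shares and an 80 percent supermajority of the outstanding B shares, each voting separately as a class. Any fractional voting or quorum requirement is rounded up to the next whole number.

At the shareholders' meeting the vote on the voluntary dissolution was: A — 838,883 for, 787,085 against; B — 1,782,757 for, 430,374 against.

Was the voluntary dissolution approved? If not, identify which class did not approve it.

Approved — every class gave the required vote.

A: a majority of 1677764 is 838883; 838,883 required, 838,883 in favor — approved.
B: 4/5 of 2228298 = 1782638.40, rounded up to 1782639; 1,782,639 required, 1,782,757 in favor — approved.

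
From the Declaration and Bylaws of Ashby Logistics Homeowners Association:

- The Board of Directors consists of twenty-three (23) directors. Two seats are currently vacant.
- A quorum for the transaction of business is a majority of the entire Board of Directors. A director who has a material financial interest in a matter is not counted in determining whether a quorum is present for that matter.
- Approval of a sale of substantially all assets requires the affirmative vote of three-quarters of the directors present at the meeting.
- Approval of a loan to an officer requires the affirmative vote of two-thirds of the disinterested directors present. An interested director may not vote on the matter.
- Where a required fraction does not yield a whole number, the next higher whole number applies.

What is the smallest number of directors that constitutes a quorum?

12

A majority of 23 is 12.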